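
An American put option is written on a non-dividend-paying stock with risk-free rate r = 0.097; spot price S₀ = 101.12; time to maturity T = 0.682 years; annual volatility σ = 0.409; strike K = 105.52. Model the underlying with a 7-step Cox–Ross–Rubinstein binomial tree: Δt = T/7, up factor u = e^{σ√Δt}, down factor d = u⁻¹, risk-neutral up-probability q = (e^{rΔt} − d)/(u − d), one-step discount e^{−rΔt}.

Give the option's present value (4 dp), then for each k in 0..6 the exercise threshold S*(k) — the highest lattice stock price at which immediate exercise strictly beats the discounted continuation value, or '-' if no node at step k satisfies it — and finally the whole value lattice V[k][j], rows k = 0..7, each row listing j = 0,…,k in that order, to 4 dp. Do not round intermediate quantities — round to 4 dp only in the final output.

price = 13.3819
boundary = - - - 68.9456 78.3339 68.9456 78.3339
tree:
13.3819
19.4349 7.7054
27.2254 12.1706 3.4773
36.5744 18.5810 6.1212 0.9533
44.8376 27.1861 10.5029 1.9450 0.0000
52.1104 36.5744 17.3768 3.9684 0.0000 0.0000
58.5115 44.8376 27.1861 8.0966 0.0000 0.0000 0.0000
64.1455 52.1104 36.5744 16.5193 0.0000 0.0000 0.0000 0.0000

Δt=0.09743, u=1.13617, d=0.88015, q=0.50522, disc=e^(-rΔt)=0.99059
k=7 terminal: V=max(K-S,0) → 64.1455 52.1104 36.5744 16.5193 0.0000 0.0000 0.0000 0.0000
k=6: j=0 S=47.0085 intr=58.5115 cont=57.5190 V=58.5115[EX]; j=1 S=60.6824 intr=44.8376 cont=43.8450 V=44.8376[EX]; j=2 S=78.3339 intr=27.1861 cont=26.1935 V=27.1861[EX]; j=3 S=101.1200 intr=4.4000 cont=8.0966 V=8.0966[hold]; j=4 S=130.5341 intr=0.0000 cont=0.0000 V=0.0000[hold]; j=5 S=168.5044 intr=0.0000 cont=0.0000 V=0.0000[hold]; j=6 S=217.5195 intr=0.0000 cont=0.0000 V=0.0000[hold]  S*(6)=78.3339
k=5: j=0 S=53.4096 intr=52.1104 cont=51.1179 V=52.1104[EX]; j=1 S=68.9456 intr=36.5744 cont=35.5819 V=36.5744[EX]; j=2 S=89.0007 intr=16.5193 cont=17.3768 V=17.3768[hold]; j=3 S=114.8896 intr=0.0000 cont=3.9684 V=3.9684[hold]; j=4 S=148.3090 intr=0.0000 cont=0.0000 V=0.0000[hold]; j=5 S=191.4497 intr=0.0000 cont=0.0000 V=0.0000[hold]  S*(5)=68.9456
k=4: j=0 S=60.6824 intr=44.8376 cont=43.8450 V=44.8376[EX]; j=1 S=78.3339 intr=27.1861 cont=26.6227 V=27.1861[EX]; j=2 S=101.1200 intr=4.4000 cont=10.5029 V=10.5029[hold]; j=3 S=130.5341 intr=0.0000 cont=1.9450 V=1.9450[hold]; j=4 S=168.5044 intr=0.0000 cont=0.0000 V=0.0000[hold]  S*(4)=78.3339
k=3: j=0 S=68.9456 intr=36.5744 cont=35.5819 V=36.5744[EX]; j=1 S=89.0007 intr=16.5193 cont=18.5810 V=18.5810[hold]; j=2 S=114.8896 intr=0.0000 cont=6.1212 V=6.1212[hold]; j=3 S=148.3090 intr=0.0000 cont=0.9533 V=0.9533[hold]  S*(3)=68.9456
k=2: j=0 S=78.3339 intr=27.1861 cont=27.2254 V=27.2254[hold]; j=1 S=101.1200 intr=4.4000 cont=12.1706 V=12.1706[hold]; j=2 S=130.5341 intr=0.0000 cont=3.4773 V=3.4773[hold]  S*(2)=-
k=1: j=0 S=89.0007 intr=16.5193 cont=19.4349 V=19.4349[hold]; j=1 S=114.8896 intr=0.0000 cont=7.7054 V=7.7054[hold]  S*(1)=-
k=0: j=0 S=101.1200 intr=4.4000 cont=13.3819 V=13.3819[hold]  S*(0)=-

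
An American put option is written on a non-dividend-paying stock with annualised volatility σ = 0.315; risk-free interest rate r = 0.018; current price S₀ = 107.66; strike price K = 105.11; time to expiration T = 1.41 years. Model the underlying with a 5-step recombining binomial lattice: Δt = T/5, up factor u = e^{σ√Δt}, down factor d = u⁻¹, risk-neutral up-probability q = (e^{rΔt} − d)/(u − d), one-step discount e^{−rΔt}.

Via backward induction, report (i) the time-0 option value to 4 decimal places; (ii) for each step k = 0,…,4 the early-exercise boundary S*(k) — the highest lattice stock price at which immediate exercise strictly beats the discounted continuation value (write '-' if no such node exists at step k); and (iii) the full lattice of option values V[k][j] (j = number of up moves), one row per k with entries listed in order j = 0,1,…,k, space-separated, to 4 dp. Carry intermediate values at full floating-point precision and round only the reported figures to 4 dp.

Δt=0.28200  u=1.18208  d=0.84597  q=0.47342  discount=0.99494
step 5 (expiry): payoffs max(K−S,0) = 58.4636 39.9303 14.0333 0.0000 0.0000 0.0000
step 4: (k=4,j=0): S=55.1398, (K−S)⁺=49.9702, hold=49.4380 ⇒ V=49.9702 exercise | (k=4,j=1): S=77.0477, (K−S)⁺=28.0623, hold=27.5301 ⇒ V=28.0623 exercise | (k=4,j=2): S=107.6600, (K−S)⁺=0.0000, hold=7.3523 ⇒ V=7.3523 continue | (k=4,j=3): S=150.4350, (K−S)⁺=0.0000, hold=0.0000 ⇒ V=0.0000 continue | (k=4,j=4): S=210.2052, (K−S)⁺=0.0000, hold=0.0000 ⇒ V=0.0000 continue  boundary S*=77.0477
step 3: (k=3,j=0): S=65.1797, (K−S)⁺=39.9303, hold=39.3981 ⇒ V=39.9303 exercise | (k=3,j=1): S=91.0767, (K−S)⁺=14.0333, hold=18.1653 ⇒ V=18.1653 continue | (k=3,j=2): S=127.2629, (K−S)⁺=0.0000, hold=3.8520 ⇒ V=3.8520 continue | (k=3,j=3): S=177.8264, (K−S)⁺=0.0000, hold=0.0000 ⇒ V=0.0000 continue  boundary S*=65.1797
step 2: (k=2,j=0): S=77.0477, (K−S)⁺=28.0623, hold=29.4764 ⇒ V=29.4764 continue | (k=2,j=1): S=107.6600, (K−S)⁺=0.0000, hold=11.3315 ⇒ V=11.3315 continue | (k=2,j=2): S=150.4350, (K−S)⁺=0.0000, hold=2.0181 ⇒ V=2.0181 continue  boundary S*=-
step 1: (k=1,j=0): S=91.0767, (K−S)⁺=14.0333, hold=20.7805 ⇒ V=20.7805 continue | (k=1,j=1): S=127.2629, (K−S)⁺=0.0000, hold=6.8873 ⇒ V=6.8873 continue  boundary S*=-
step 0: (k=0,j=0): S=107.6600, (K−S)⁺=0.0000, hold=14.1313 ⇒ V=14.1313 continue  boundary S*=-

price = 14.1313
boundary = - - - 65.1797 77.0477
tree:
14.1313
20.7805 6.8873
29.4764 11.3315 2.0181
39.9303 18.1653 3.8520 0.0000
49.9702 28.0623 7.3523 0.0000 0.0000
58.4636 39.9303 14.0333 0.0000 0.0000 0.0000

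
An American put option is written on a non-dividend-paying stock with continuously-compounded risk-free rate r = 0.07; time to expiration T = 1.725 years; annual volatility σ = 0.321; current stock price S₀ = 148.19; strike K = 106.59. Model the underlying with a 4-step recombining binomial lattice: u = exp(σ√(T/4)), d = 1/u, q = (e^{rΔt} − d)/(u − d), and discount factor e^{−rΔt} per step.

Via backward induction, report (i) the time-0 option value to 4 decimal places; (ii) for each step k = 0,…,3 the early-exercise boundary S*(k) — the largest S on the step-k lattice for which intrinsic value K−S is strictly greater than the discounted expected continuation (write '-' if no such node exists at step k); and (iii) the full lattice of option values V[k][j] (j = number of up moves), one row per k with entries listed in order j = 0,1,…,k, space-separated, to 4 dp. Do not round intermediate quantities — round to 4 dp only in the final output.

price = 4.2559
boundary = - - - 78.7357
tree:
4.2559
8.1045 0.9494
15.1855 2.0370 0.0000
27.8543 4.3706 0.0000 0.0000
42.8191 9.3778 0.0000 0.0000 0.0000

Δt=0.43125, u=1.23466, d=0.80994, q=0.51965, disc=e^(-rΔt)=0.97026
k=4 terminal: V=max(K-S,0) → 42.8191 9.3778 0.0000 0.0000 0.0000
k=3: j=0 S=78.7357 intr=27.8543 cont=24.6847 V=27.8543[EX]; j=1 S=120.0245 intr=0.0000 cont=4.3706 V=4.3706[hold]; j=2 S=182.9650 intr=0.0000 cont=0.0000 V=0.0000[hold]; j=3 S=278.9113 intr=0.0000 cont=0.0000 V=0.0000[hold]  S*(3)=78.7357
k=2: j=0 S=97.2122 intr=9.3778 cont=15.1855 V=15.1855[hold]; j=1 S=148.1900 intr=0.0000 cont=2.0370 V=2.0370[hold]; j=2 S=225.9004 intr=0.0000 cont=0.0000 V=0.0000[hold]  S*(2)=-
k=1: j=0 S=120.0245 intr=0.0000 cont=8.1045 V=8.1045[hold]; j=1 S=182.9650 intr=0.0000 cont=0.9494 V=0.9494[hold]  S*(1)=-
k=0: j=0 S=148.1900 intr=0.0000 cont=4.2559 V=4.2559[hold]  S*(0)=-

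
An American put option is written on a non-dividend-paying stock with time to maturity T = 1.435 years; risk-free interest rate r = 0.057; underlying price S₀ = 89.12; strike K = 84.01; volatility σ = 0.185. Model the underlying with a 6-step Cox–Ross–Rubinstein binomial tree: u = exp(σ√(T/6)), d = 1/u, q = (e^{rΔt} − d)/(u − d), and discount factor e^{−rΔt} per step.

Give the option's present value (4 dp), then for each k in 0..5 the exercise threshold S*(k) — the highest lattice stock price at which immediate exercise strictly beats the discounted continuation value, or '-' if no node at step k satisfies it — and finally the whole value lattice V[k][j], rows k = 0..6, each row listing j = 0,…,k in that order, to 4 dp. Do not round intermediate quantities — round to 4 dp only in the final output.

Δt=0.23917  u=1.09469  d=0.91350  q=0.55315  discount=0.98646
step 6 (expiry): payoffs max(K−S,0) = 32.2229 21.9508 9.6412 0.0000 0.0000 0.0000 0.0000
step 5: (k=5,j=0): S=56.6910, (K−S)⁺=27.3190, hold=26.1815 ⇒ V=27.3190 exercise | (k=5,j=1): S=67.9358, (K−S)⁺=16.0742, hold=14.9367 ⇒ V=16.0742 exercise | (k=5,j=2): S=81.4110, (K−S)⁺=2.5990, hold=4.2498 ⇒ V=4.2498 continue | (k=5,j=3): S=97.5590, (K−S)⁺=0.0000, hold=0.0000 ⇒ V=0.0000 continue | (k=5,j=4): S=116.9100, (K−S)⁺=0.0000, hold=0.0000 ⇒ V=0.0000 continue | (k=5,j=5): S=140.0994, (K−S)⁺=0.0000, hold=0.0000 ⇒ V=0.0000 continue  boundary S*=67.9358
step 4: (k=4,j=0): S=62.0592, (K−S)⁺=21.9508, hold=20.8133 ⇒ V=21.9508 exercise | (k=4,j=1): S=74.3688, (K−S)⁺=9.6412, hold=9.4045 ⇒ V=9.6412 exercise | (k=4,j=2): S=89.1200, (K−S)⁺=0.0000, hold=1.8733 ⇒ V=1.8733 continue | (k=4,j=3): S=106.7971, (K−S)⁺=0.0000, hold=0.0000 ⇒ V=0.0000 continue | (k=4,j=4): S=127.9806, (K−S)⁺=0.0000, hold=0.0000 ⇒ V=0.0000 continue  boundary S*=74.3688
step 3: (k=3,j=0): S=67.9358, (K−S)⁺=16.0742, hold=14.9367 ⇒ V=16.0742 exercise | (k=3,j=1): S=81.4110, (K−S)⁺=2.5990, hold=5.2720 ⇒ V=5.2720 continue | (k=3,j=2): S=97.5590, (K−S)⁺=0.0000, hold=0.8258 ⇒ V=0.8258 continue | (k=3,j=3): S=116.9100, (K−S)⁺=0.0000, hold=0.0000 ⇒ V=0.0000 continue  boundary S*=67.9358
step 2: (k=2,j=0): S=74.3688, (K−S)⁺=9.6412, hold=9.9623 ⇒ V=9.9623 continue | (k=2,j=1): S=89.1200, (K−S)⁺=0.0000, hold=2.7745 ⇒ V=2.7745 continue | (k=2,j=2): S=106.7971, (K−S)⁺=0.0000, hold=0.3640 ⇒ V=0.3640 continue  boundary S*=-
step 1: (k=1,j=0): S=81.4110, (K−S)⁺=2.5990, hold=5.9053 ⇒ V=5.9053 continue | (k=1,j=1): S=97.5590, (K−S)⁺=0.0000, hold=1.4216 ⇒ V=1.4216 continue  boundary S*=-
step 0: (k=0,j=0): S=89.1200, (K−S)⁺=0.0000, hold=3.3788 ⇒ V=3.3788 continue  boundary S*=-

price = 3.3788
boundary = - - - 67.9358 74.3688 67.9358
tree:
3.3788
5.9053 1.4216
9.9623 2.7745 0.3640
16.0742 5.2720 0.8258 0.0000
21.9508 9.6412 1.8733 0.0000 0.0000
27.3190 16.0742 4.2498 0.0000 0.0000 0.0000
32.2229 21.9508 9.6412 0.0000 0.0000 0.0000 0.0000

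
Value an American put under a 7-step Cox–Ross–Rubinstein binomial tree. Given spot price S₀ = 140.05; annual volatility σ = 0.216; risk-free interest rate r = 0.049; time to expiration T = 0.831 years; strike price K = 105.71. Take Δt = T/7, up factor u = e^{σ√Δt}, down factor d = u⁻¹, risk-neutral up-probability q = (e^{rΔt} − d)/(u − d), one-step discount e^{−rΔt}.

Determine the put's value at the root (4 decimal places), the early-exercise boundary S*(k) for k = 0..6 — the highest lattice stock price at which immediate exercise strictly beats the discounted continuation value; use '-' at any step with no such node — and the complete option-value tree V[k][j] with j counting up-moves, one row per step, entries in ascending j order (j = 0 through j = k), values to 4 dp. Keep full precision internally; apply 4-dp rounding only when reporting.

price = 0.5231
boundary = - - - - - - 89.6097
tree:
0.5231
0.9805 0.1076
1.8118 0.2258 0.0000
3.2867 0.4737 0.0000 0.0000
5.8162 0.9938 0.0000 0.0000 0.0000
9.9382 2.0850 0.0000 0.0000 0.0000 0.0000
16.1003 4.3742 0.0000 0.0000 0.0000 0.0000 0.0000
22.5272 9.1769 0.0000 0.0000 0.0000 0.0000 0.0000 0.0000

Δt=0.11871  u=1.07726  d=0.92828  q=0.52056  discount=0.99420
step 7 (expiry): payoffs max(K−S,0) = 22.5272 9.1769 0.0000 0.0000 0.0000 0.0000 0.0000 0.0000
step 6: (k=6,j=0): S=89.6097, (K−S)⁺=16.1003, hold=15.4872 ⇒ V=16.1003 exercise | (k=6,j=1): S=103.9915, (K−S)⁺=1.7185, hold=4.3742 ⇒ V=4.3742 continue | (k=6,j=2): S=120.6814, (K−S)⁺=0.0000, hold=0.0000 ⇒ V=0.0000 continue | (k=6,j=3): S=140.0500, (K−S)⁺=0.0000, hold=0.0000 ⇒ V=0.0000 continue | (k=6,j=4): S=162.5271, (K−S)⁺=0.0000, hold=0.0000 ⇒ V=0.0000 continue | (k=6,j=5): S=188.6117, (K−S)⁺=0.0000, hold=0.0000 ⇒ V=0.0000 continue | (k=6,j=6): S=218.8826, (K−S)⁺=0.0000, hold=0.0000 ⇒ V=0.0000 continue  boundary S*=89.6097
step 5: (k=5,j=0): S=96.5331, (K−S)⁺=9.1769, hold=9.9382 ⇒ V=9.9382 continue | (k=5,j=1): S=112.0261, (K−S)⁺=0.0000, hold=2.0850 ⇒ V=2.0850 continue | (k=5,j=2): S=130.0055, (K−S)⁺=0.0000, hold=0.0000 ⇒ V=0.0000 continue | (k=5,j=3): S=150.8705, (K−S)⁺=0.0000, hold=0.0000 ⇒ V=0.0000 continue | (k=5,j=4): S=175.0843, (K−S)⁺=0.0000, hold=0.0000 ⇒ V=0.0000 continue | (k=5,j=5): S=203.1842, (K−S)⁺=0.0000, hold=0.0000 ⇒ V=0.0000 continue  boundary S*=-
step 4: (k=4,j=0): S=103.9915, (K−S)⁺=1.7185, hold=5.8162 ⇒ V=5.8162 continue | (k=4,j=1): S=120.6814, (K−S)⁺=0.0000, hold=0.9938 ⇒ V=0.9938 continue | (k=4,j=2): S=140.0500, (K−S)⁺=0.0000, hold=0.0000 ⇒ V=0.0000 continue | (k=4,j=3): S=162.5271, (K−S)⁺=0.0000, hold=0.0000 ⇒ V=0.0000 continue | (k=4,j=4): S=188.6117, (K−S)⁺=0.0000, hold=0.0000 ⇒ V=0.0000 continue  boundary S*=-
step 3: (k=3,j=0): S=112.0261, (K−S)⁺=0.0000, hold=3.2867 ⇒ V=3.2867 continue | (k=3,j=1): S=130.0055, (K−S)⁺=0.0000, hold=0.4737 ⇒ V=0.4737 continue | (k=3,j=2): S=150.8705, (K−S)⁺=0.0000, hold=0.0000 ⇒ V=0.0000 continue | (k=3,j=3): S=175.0843, (K−S)⁺=0.0000, hold=0.0000 ⇒ V=0.0000 continue  boundary S*=-
step 2: (k=2,j=0): S=120.6814, (K−S)⁺=0.0000, hold=1.8118 ⇒ V=1.8118 continue | (k=2,j=1): S=140.0500, (K−S)⁺=0.0000, hold=0.2258 ⇒ V=0.2258 continue | (k=2,j=2): S=162.5271, (K−S)⁺=0.0000, hold=0.0000 ⇒ V=0.0000 continue  boundary S*=-
step 1: (k=1,j=0): S=130.0055, (K−S)⁺=0.0000, hold=0.9805 ⇒ V=0.9805 continue | (k=1,j=1): S=150.8705, (K−S)⁺=0.0000, hold=0.1076 ⇒ V=0.1076 continue  boundary S*=-
step 0: (k=0,j=0): S=140.0500, (K−S)⁺=0.0000, hold=0.5231 ⇒ V=0.5231 continue  boundary S*=-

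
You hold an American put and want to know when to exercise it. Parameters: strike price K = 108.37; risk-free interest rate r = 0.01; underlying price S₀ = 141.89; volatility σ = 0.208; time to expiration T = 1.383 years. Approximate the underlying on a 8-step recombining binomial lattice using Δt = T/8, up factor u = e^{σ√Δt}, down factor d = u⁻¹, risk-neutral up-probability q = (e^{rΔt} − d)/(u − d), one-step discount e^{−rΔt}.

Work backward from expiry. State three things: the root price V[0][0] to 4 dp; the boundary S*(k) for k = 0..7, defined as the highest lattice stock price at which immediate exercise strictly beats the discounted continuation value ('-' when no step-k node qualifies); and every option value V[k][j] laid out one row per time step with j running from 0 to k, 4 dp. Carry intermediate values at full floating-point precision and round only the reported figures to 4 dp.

Δt=0.17288  u=1.09033  d=0.91715  q=0.48838  discount=0.99827
step 8 (expiry): payoffs max(K−S,0) = 37.3338 23.9203 7.9741 0.0000 0.0000 0.0000 0.0000 0.0000 0.0000
step 7: (k=7,j=0): S=77.4531, (K−S)⁺=30.9169, hold=30.7297 ⇒ V=30.9169 exercise | (k=7,j=1): S=92.0782, (K−S)⁺=16.2918, hold=16.1046 ⇒ V=16.2918 exercise | (k=7,j=2): S=109.4649, (K−S)⁺=0.0000, hold=4.0726 ⇒ V=4.0726 continue | (k=7,j=3): S=130.1346, (K−S)⁺=0.0000, hold=0.0000 ⇒ V=0.0000 continue | (k=7,j=4): S=154.7073, (K−S)⁺=0.0000, hold=0.0000 ⇒ V=0.0000 continue | (k=7,j=5): S=183.9199, (K−S)⁺=0.0000, hold=0.0000 ⇒ V=0.0000 continue | (k=7,j=6): S=218.6486, (K−S)⁺=0.0000, hold=0.0000 ⇒ V=0.0000 continue | (k=7,j=7): S=259.9349, (K−S)⁺=0.0000, hold=0.0000 ⇒ V=0.0000 continue  boundary S*=92.0782
step 6: (k=6,j=0): S=84.4497, (K−S)⁺=23.9203, hold=23.7332 ⇒ V=23.9203 exercise | (k=6,j=1): S=100.3959, (K−S)⁺=7.9741, hold=10.3063 ⇒ V=10.3063 continue | (k=6,j=2): S=119.3531, (K−S)⁺=0.0000, hold=2.0800 ⇒ V=2.0800 continue | (k=6,j=3): S=141.8900, (K−S)⁺=0.0000, hold=0.0000 ⇒ V=0.0000 continue | (k=6,j=4): S=168.6824, (K−S)⁺=0.0000, hold=0.0000 ⇒ V=0.0000 continue | (k=6,j=5): S=200.5339, (K−S)⁺=0.0000, hold=0.0000 ⇒ V=0.0000 continue | (k=6,j=6): S=238.3997, (K−S)⁺=0.0000, hold=0.0000 ⇒ V=0.0000 continue  boundary S*=84.4497
step 5: (k=5,j=0): S=92.0782, (K−S)⁺=16.2918, hold=17.2416 ⇒ V=17.2416 continue | (k=5,j=1): S=109.4649, (K−S)⁺=0.0000, hold=6.2779 ⇒ V=6.2779 continue | (k=5,j=2): S=130.1346, (K−S)⁺=0.0000, hold=1.0623 ⇒ V=1.0623 continue | (k=5,j=3): S=154.7073, (K−S)⁺=0.0000, hold=0.0000 ⇒ V=0.0000 continue | (k=5,j=4): S=183.9199, (K−S)⁺=0.0000, hold=0.0000 ⇒ V=0.0000 continue | (k=5,j=5): S=218.6486, (K−S)⁺=0.0000, hold=0.0000 ⇒ V=0.0000 continue  boundary S*=-
step 4: (k=4,j=0): S=100.3959, (K−S)⁺=7.9741, hold=11.8666 ⇒ V=11.8666 continue | (k=4,j=1): S=119.3531, (K−S)⁺=0.0000, hold=3.7242 ⇒ V=3.7242 continue | (k=4,j=2): S=141.8900, (K−S)⁺=0.0000, hold=0.5426 ⇒ V=0.5426 continue | (k=4,j=3): S=168.6824, (K−S)⁺=0.0000, hold=0.0000 ⇒ V=0.0000 continue | (k=4,j=4): S=200.5339, (K−S)⁺=0.0000, hold=0.0000 ⇒ V=0.0000 continue  boundary S*=-
step 3: (k=3,j=0): S=109.4649, (K−S)⁺=0.0000, hold=7.8764 ⇒ V=7.8764 continue | (k=3,j=1): S=130.1346, (K−S)⁺=0.0000, hold=2.1666 ⇒ V=2.1666 continue | (k=3,j=2): S=154.7073, (K−S)⁺=0.0000, hold=0.2771 ⇒ V=0.2771 continue | (k=3,j=3): S=183.9199, (K−S)⁺=0.0000, hold=0.0000 ⇒ V=0.0000 continue  boundary S*=-
step 2: (k=2,j=0): S=119.3531, (K−S)⁺=0.0000, hold=5.0790 ⇒ V=5.0790 continue | (k=2,j=1): S=141.8900, (K−S)⁺=0.0000, hold=1.2417 ⇒ V=1.2417 continue | (k=2,j=2): S=168.6824, (K−S)⁺=0.0000, hold=0.1415 ⇒ V=0.1415 continue  boundary S*=-
step 1: (k=1,j=0): S=130.1346, (K−S)⁺=0.0000, hold=3.1994 ⇒ V=3.1994 continue | (k=1,j=1): S=154.7073, (K−S)⁺=0.0000, hold=0.7032 ⇒ V=0.7032 continue  boundary S*=-
step 0: (k=0,j=0): S=141.8900, (K−S)⁺=0.0000, hold=1.9769 ⇒ V=1.9769 continue  boundary S*=-

price = 1.9769
boundary = - - - - - - 84.4497 92.0782
tree:
1.9769
3.1994 0.7032
5.0790 1.2417 0.1415
7.8764 2.1666 0.2771 0.0000
11.8666 3.7242 0.5426 0.0000 0.0000
17.2416 6.2779 1.0623 0.0000 0.0000 0.0000
23.9203 10.3063 2.0800 0.0000 0.0000 0.0000 0.0000
30.9169 16.2918 4.0726 0.0000 0.0000 0.0000 0.0000 0.0000
37.3338 23.9203 7.9741 0.0000 0.0000 0.0000 0.0000 0.0000 0.0000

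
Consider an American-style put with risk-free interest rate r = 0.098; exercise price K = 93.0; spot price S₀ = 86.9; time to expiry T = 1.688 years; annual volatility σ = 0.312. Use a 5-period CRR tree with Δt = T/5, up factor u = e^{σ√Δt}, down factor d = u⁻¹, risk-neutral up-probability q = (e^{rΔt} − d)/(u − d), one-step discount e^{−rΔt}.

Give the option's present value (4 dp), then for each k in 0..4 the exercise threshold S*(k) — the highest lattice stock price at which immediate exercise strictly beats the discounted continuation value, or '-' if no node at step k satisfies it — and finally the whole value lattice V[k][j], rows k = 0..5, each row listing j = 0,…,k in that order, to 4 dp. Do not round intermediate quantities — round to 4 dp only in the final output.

price = 12.0371
boundary = - 72.4920 60.4728 72.4920 60.4728
tree:
12.0371
20.5080 5.7641
32.5272 11.0704 1.7254
42.5536 20.5080 3.9377 0.0000
50.9177 32.5272 8.9863 0.0000 0.0000
57.8949 42.5536 20.5080 0.0000 0.0000 0.0000

Δt=0.33760  u=1.19875  d=0.83420  q=0.54708  discount=0.96746
step 5 (expiry): payoffs max(K−S,0) = 57.8949 42.5536 20.5080 0.0000 0.0000 0.0000
step 4: (k=4,j=0): S=42.0823, (K−S)⁺=50.9177, hold=47.8911 ⇒ V=50.9177 exercise | (k=4,j=1): S=60.4728, (K−S)⁺=32.5272, hold=29.5007 ⇒ V=32.5272 exercise | (k=4,j=2): S=86.9000, (K−S)⁺=6.1000, hold=8.9863 ⇒ V=8.9863 continue | (k=4,j=3): S=124.8762, (K−S)⁺=0.0000, hold=0.0000 ⇒ V=0.0000 continue | (k=4,j=4): S=179.4484, (K−S)⁺=0.0000, hold=0.0000 ⇒ V=0.0000 continue  boundary S*=60.4728
step 3: (k=3,j=0): S=50.4464, (K−S)⁺=42.5536, hold=39.5271 ⇒ V=42.5536 exercise | (k=3,j=1): S=72.4920, (K−S)⁺=20.5080, hold=19.0091 ⇒ V=20.5080 exercise | (k=3,j=2): S=104.1717, (K−S)⁺=0.0000, hold=3.9377 ⇒ V=3.9377 continue | (k=3,j=3): S=149.6958, (K−S)⁺=0.0000, hold=0.0000 ⇒ V=0.0000 continue  boundary S*=72.4920
step 2: (k=2,j=0): S=60.4728, (K−S)⁺=32.5272, hold=29.5007 ⇒ V=32.5272 exercise | (k=2,j=1): S=86.9000, (K−S)⁺=6.1000, hold=11.0704 ⇒ V=11.0704 continue | (k=2,j=2): S=124.8762, (K−S)⁺=0.0000, hold=1.7254 ⇒ V=1.7254 continue  boundary S*=60.4728
step 1: (k=1,j=0): S=72.4920, (K−S)⁺=20.5080, hold=20.1122 ⇒ V=20.5080 exercise | (k=1,j=1): S=104.1717, (K−S)⁺=0.0000, hold=5.7641 ⇒ V=5.7641 continue  boundary S*=72.4920
step 0: (k=0,j=0): S=86.9000, (K−S)⁺=6.1000, hold=12.0371 ⇒ V=12.0371 continue  boundary S*=-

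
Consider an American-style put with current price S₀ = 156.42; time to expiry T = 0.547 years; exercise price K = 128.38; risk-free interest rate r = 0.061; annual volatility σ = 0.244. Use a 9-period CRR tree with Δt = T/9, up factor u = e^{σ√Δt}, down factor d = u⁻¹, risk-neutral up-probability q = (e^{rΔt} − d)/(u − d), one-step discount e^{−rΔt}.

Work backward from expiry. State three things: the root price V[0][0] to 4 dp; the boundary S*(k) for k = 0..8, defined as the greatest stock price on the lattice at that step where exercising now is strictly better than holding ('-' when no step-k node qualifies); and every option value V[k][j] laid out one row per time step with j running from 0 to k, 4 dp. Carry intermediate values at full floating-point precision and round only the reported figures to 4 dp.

Δt=0.06078  u=1.06200  d=0.94162  q=0.51582  discount=0.99630
step 9 (expiry): payoffs max(K−S,0) = 37.3525 25.7152 12.5902 0.0000 0.0000 0.0000 0.0000 0.0000 0.0000 0.0000
step 8: (k=8,j=0): S=96.6712, (K−S)⁺=31.7088, hold=31.2337 ⇒ V=31.7088 exercise | (k=8,j=1): S=109.0299, (K−S)⁺=19.3501, hold=18.8750 ⇒ V=19.3501 exercise | (k=8,j=2): S=122.9687, (K−S)⁺=5.4113, hold=6.0734 ⇒ V=6.0734 continue | (k=8,j=3): S=138.6895, (K−S)⁺=0.0000, hold=0.0000 ⇒ V=0.0000 continue | (k=8,j=4): S=156.4200, (K−S)⁺=0.0000, hold=0.0000 ⇒ V=0.0000 continue | (k=8,j=5): S=176.4173, (K−S)⁺=0.0000, hold=0.0000 ⇒ V=0.0000 continue | (k=8,j=6): S=198.9711, (K−S)⁺=0.0000, hold=0.0000 ⇒ V=0.0000 continue | (k=8,j=7): S=224.4082, (K−S)⁺=0.0000, hold=0.0000 ⇒ V=0.0000 continue | (k=8,j=8): S=253.0973, (K−S)⁺=0.0000, hold=0.0000 ⇒ V=0.0000 continue  boundary S*=109.0299
step 7: (k=7,j=0): S=102.6648, (K−S)⁺=25.7152, hold=25.2402 ⇒ V=25.7152 exercise | (k=7,j=1): S=115.7898, (K−S)⁺=12.5902, hold=12.4554 ⇒ V=12.5902 exercise | (k=7,j=2): S=130.5927, (K−S)⁺=0.0000, hold=2.9297 ⇒ V=2.9297 continue | (k=7,j=3): S=147.2882, (K−S)⁺=0.0000, hold=0.0000 ⇒ V=0.0000 continue | (k=7,j=4): S=166.1180, (K−S)⁺=0.0000, hold=0.0000 ⇒ V=0.0000 continue | (k=7,j=5): S=187.3551, (K−S)⁺=0.0000, hold=0.0000 ⇒ V=0.0000 continue | (k=7,j=6): S=211.3072, (K−S)⁺=0.0000, hold=0.0000 ⇒ V=0.0000 continue | (k=7,j=7): S=238.3215, (K−S)⁺=0.0000, hold=0.0000 ⇒ V=0.0000 continue  boundary S*=115.7898
step 6: (k=6,j=0): S=109.0299, (K−S)⁺=19.3501, hold=18.8750 ⇒ V=19.3501 exercise | (k=6,j=1): S=122.9687, (K−S)⁺=5.4113, hold=7.5790 ⇒ V=7.5790 continue | (k=6,j=2): S=138.6895, (K−S)⁺=0.0000, hold=1.4133 ⇒ V=1.4133 continue | (k=6,j=3): S=156.4200, (K−S)⁺=0.0000, hold=0.0000 ⇒ V=0.0000 continue | (k=6,j=4): S=176.4173, (K−S)⁺=0.0000, hold=0.0000 ⇒ V=0.0000 continue | (k=6,j=5): S=198.9711, (K−S)⁺=0.0000, hold=0.0000 ⇒ V=0.0000 continue | (k=6,j=6): S=224.4082, (K−S)⁺=0.0000, hold=0.0000 ⇒ V=0.0000 continue  boundary S*=109.0299
step 5: (k=5,j=0): S=115.7898, (K−S)⁺=12.5902, hold=13.2291 ⇒ V=13.2291 continue | (k=5,j=1): S=130.5927, (K−S)⁺=0.0000, hold=4.3823 ⇒ V=4.3823 continue | (k=5,j=2): S=147.2882, (K−S)⁺=0.0000, hold=0.6817 ⇒ V=0.6817 continue | (k=5,j=3): S=166.1180, (K−S)⁺=0.0000, hold=0.0000 ⇒ V=0.0000 continue | (k=5,j=4): S=187.3551, (K−S)⁺=0.0000, hold=0.0000 ⇒ V=0.0000 continue | (k=5,j=5): S=211.3072, (K−S)⁺=0.0000, hold=0.0000 ⇒ V=0.0000 continue  boundary S*=-
step 4: (k=4,j=0): S=122.9687, (K−S)⁺=5.4113, hold=8.6337 ⇒ V=8.6337 continue | (k=4,j=1): S=138.6895, (K−S)⁺=0.0000, hold=2.4643 ⇒ V=2.4643 continue | (k=4,j=2): S=156.4200, (K−S)⁺=0.0000, hold=0.3289 ⇒ V=0.3289 continue | (k=4,j=3): S=176.4173, (K−S)⁺=0.0000, hold=0.0000 ⇒ V=0.0000 continue | (k=4,j=4): S=198.9711, (K−S)⁺=0.0000, hold=0.0000 ⇒ V=0.0000 continue  boundary S*=-
step 3: (k=3,j=0): S=130.5927, (K−S)⁺=0.0000, hold=5.4312 ⇒ V=5.4312 continue | (k=3,j=1): S=147.2882, (K−S)⁺=0.0000, hold=1.3578 ⇒ V=1.3578 continue | (k=3,j=2): S=166.1180, (K−S)⁺=0.0000, hold=0.1586 ⇒ V=0.1586 continue | (k=3,j=3): S=187.3551, (K−S)⁺=0.0000, hold=0.0000 ⇒ V=0.0000 continue  boundary S*=-
step 2: (k=2,j=0): S=138.6895, (K−S)⁺=0.0000, hold=3.3177 ⇒ V=3.3177 continue | (k=2,j=1): S=156.4200, (K−S)⁺=0.0000, hold=0.7365 ⇒ V=0.7365 continue | (k=2,j=2): S=176.4173, (K−S)⁺=0.0000, hold=0.0765 ⇒ V=0.0765 continue  boundary S*=-
step 1: (k=1,j=0): S=147.2882, (K−S)⁺=0.0000, hold=1.9789 ⇒ V=1.9789 continue | (k=1,j=1): S=166.1180, (K−S)⁺=0.0000, hold=0.3946 ⇒ V=0.3946 continue  boundary S*=-
step 0: (k=0,j=0): S=156.4200, (K−S)⁺=0.0000, hold=1.1574 ⇒ V=1.1574 continue  boundary S*=-

price = 1.1574
boundary = - - - - - - 109.0299 115.7898 109.0299
tree:
1.1574
1.9789 0.3946
3.3177 0.7365 0.0765
5.4312 1.3578 0.1586 0.0000
8.6337 2.4643 0.3289 0.0000 0.0000
13.2291 4.3823 0.6817 0.0000 0.0000 0.0000
19.3501 7.5790 1.4133 0.0000 0.0000 0.0000 0.0000
25.7152 12.5902 2.9297 0.0000 0.0000 0.0000 0.0000 0.0000
31.7088 19.3501 6.0734 0.0000 0.0000 0.0000 0.0000 0.0000 0.0000
37.3525 25.7152 12.5902 0.0000 0.0000 0.0000 0.0000 0.0000 0.0000 0.0000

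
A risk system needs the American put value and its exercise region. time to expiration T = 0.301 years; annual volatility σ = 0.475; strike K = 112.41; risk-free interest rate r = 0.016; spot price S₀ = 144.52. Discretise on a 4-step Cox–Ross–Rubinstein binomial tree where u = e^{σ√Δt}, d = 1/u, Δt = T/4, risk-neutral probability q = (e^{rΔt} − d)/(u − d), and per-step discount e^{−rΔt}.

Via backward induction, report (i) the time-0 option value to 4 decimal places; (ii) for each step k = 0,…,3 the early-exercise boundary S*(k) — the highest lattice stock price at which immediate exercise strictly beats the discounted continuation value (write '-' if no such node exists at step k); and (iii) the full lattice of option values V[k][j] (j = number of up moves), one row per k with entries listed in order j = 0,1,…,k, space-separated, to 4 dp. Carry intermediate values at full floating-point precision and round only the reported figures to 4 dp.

Δt=0.07525  u=1.13917  d=0.87783  q=0.47208  discount=0.99880
step 4 (expiry): payoffs max(K−S,0) = 26.5932 1.0446 0.0000 0.0000 0.0000
step 3: (k=3,j=0): S=97.7600, (K−S)⁺=14.6500, hold=14.5147 ⇒ V=14.6500 exercise | (k=3,j=1): S=126.8642, (K−S)⁺=0.0000, hold=0.5508 ⇒ V=0.5508 continue | (k=3,j=2): S=164.6330, (K−S)⁺=0.0000, hold=0.0000 ⇒ V=0.0000 continue | (k=3,j=3): S=213.6459, (K−S)⁺=0.0000, hold=0.0000 ⇒ V=0.0000 continue  boundary S*=97.7600
step 2: (k=2,j=0): S=111.3654, (K−S)⁺=1.0446, hold=7.9844 ⇒ V=7.9844 continue | (k=2,j=1): S=144.5200, (K−S)⁺=0.0000, hold=0.2904 ⇒ V=0.2904 continue | (k=2,j=2): S=187.5451, (K−S)⁺=0.0000, hold=0.0000 ⇒ V=0.0000 continue  boundary S*=-
step 1: (k=1,j=0): S=126.8642, (K−S)⁺=0.0000, hold=4.3470 ⇒ V=4.3470 continue | (k=1,j=1): S=164.6330, (K−S)⁺=0.0000, hold=0.1531 ⇒ V=0.1531 continue  boundary S*=-
step 0: (k=0,j=0): S=144.5200, (K−S)⁺=0.0000, hold=2.3643 ⇒ V=2.3643 continue  boundary S*=-

price = 2.3643
boundary = - - - 97.7600
tree:
2.3643
4.3470 0.1531
7.9844 0.2904 0.0000
14.6500 0.5508 0.0000 0.0000
26.5932 1.0446 0.0000 0.0000 0.0000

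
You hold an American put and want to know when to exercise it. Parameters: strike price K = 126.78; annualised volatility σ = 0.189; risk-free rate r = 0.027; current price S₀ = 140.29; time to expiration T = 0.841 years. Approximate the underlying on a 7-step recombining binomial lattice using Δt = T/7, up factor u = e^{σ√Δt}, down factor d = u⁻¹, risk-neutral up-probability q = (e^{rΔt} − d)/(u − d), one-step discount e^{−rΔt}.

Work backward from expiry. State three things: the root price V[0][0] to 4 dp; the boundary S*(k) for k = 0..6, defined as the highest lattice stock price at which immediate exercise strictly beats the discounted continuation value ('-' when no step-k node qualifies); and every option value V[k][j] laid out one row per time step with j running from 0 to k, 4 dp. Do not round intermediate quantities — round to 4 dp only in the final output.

Δt=0.12014, u=1.06770, d=0.93659, q=0.50841, disc=e^(-rΔt)=0.99676
k=7 terminal: V=max(K-S,0) → 38.0908 25.6750 11.5212 0.0000 0.0000 0.0000 0.0000 0.0000
k=6: j=0 S=94.6938 intr=32.0862 cont=31.6756 V=32.0862[EX]; j=1 S=107.9502 intr=18.8298 cont=18.4192 V=18.8298[EX]; j=2 S=123.0623 intr=3.7177 cont=5.6454 V=5.6454[hold]; j=3 S=140.2900 intr=0.0000 cont=0.0000 V=0.0000[hold]; j=4 S=159.9294 intr=0.0000 cont=0.0000 V=0.0000[hold]; j=5 S=182.3182 intr=0.0000 cont=0.0000 V=0.0000[hold]; j=6 S=207.8413 intr=0.0000 cont=0.0000 V=0.0000[hold]  S*(6)=107.9502
k=5: j=0 S=101.1050 intr=25.6750 cont=25.2644 V=25.6750[EX]; j=1 S=115.2588 intr=11.5212 cont=12.0875 V=12.0875[hold]; j=2 S=131.3941 intr=0.0000 cont=2.7662 V=2.7662[hold]; j=3 S=149.7882 intr=0.0000 cont=0.0000 V=0.0000[hold]; j=4 S=170.7573 intr=0.0000 cont=0.0000 V=0.0000[hold]; j=5 S=194.6619 intr=0.0000 cont=0.0000 V=0.0000[hold]  S*(5)=101.1050
k=4: j=0 S=107.9502 intr=18.8298 cont=18.7062 V=18.8298[EX]; j=1 S=123.0623 intr=3.7177 cont=7.3247 V=7.3247[hold]; j=2 S=140.2900 intr=0.0000 cont=1.3554 V=1.3554[hold]; j=3 S=159.9294 intr=0.0000 cont=0.0000 V=0.0000[hold]; j=4 S=182.3182 intr=0.0000 cont=0.0000 V=0.0000[hold]  S*(4)=107.9502
k=3: j=0 S=115.2588 intr=11.5212 cont=12.9385 V=12.9385[hold]; j=1 S=131.3941 intr=0.0000 cont=4.2760 V=4.2760[hold]; j=2 S=149.7882 intr=0.0000 cont=0.6642 V=0.6642[hold]; j=3 S=170.7573 intr=0.0000 cont=0.0000 V=0.0000[hold]  S*(3)=-
k=2: j=0 S=123.0623 intr=3.7177 cont=8.5067 V=8.5067[hold]; j=1 S=140.2900 intr=0.0000 cont=2.4318 V=2.4318[hold]; j=2 S=159.9294 intr=0.0000 cont=0.3254 V=0.3254[hold]  S*(2)=-
k=1: j=0 S=131.3941 intr=0.0000 cont=5.4006 V=5.4006[hold]; j=1 S=149.7882 intr=0.0000 cont=1.3565 V=1.3565[hold]  S*(1)=-
k=0: j=0 S=140.2900 intr=0.0000 cont=3.3337 V=3.3337[hold]  S*(0)=-

price = 3.3337
boundary = - - - - 107.9502 101.1050 107.9502
tree:
3.3337
5.4006 1.3565
8.5067 2.4318 0.3254
12.9385 4.2760 0.6642 0.0000
18.8298 7.3247 1.3554 0.0000 0.0000
25.6750 12.0875 2.7662 0.0000 0.0000 0.0000
32.0862 18.8298 5.6454 0.0000 0.0000 0.0000 0.0000
38.0908 25.6750 11.5212 0.0000 0.0000 0.0000 0.0000 0.0000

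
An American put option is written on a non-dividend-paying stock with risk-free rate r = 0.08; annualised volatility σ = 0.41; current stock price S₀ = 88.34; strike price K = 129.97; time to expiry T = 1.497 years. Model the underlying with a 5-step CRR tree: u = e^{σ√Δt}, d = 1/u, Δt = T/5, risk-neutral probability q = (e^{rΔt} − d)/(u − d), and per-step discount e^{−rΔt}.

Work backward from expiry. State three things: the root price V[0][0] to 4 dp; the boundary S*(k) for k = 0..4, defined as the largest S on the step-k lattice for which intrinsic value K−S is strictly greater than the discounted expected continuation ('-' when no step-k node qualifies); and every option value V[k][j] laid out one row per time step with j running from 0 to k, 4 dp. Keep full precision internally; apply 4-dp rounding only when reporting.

Δt=0.29940  u=1.25150  d=0.79904  q=0.49773  discount=0.97633
step 5 (expiry): payoffs max(K−S,0) = 101.1956 84.9022 59.3826 19.4126 0.0000 0.0000
step 4: (k=4,j=0): S=36.0111, (K−S)⁺=93.9589, hold=90.8829 ⇒ V=93.9589 exercise | (k=4,j=1): S=56.4023, (K−S)⁺=73.5677, hold=70.4916 ⇒ V=73.5677 exercise | (k=4,j=2): S=88.3400, (K−S)⁺=41.6300, hold=38.5539 ⇒ V=41.6300 exercise | (k=4,j=3): S=138.3624, (K−S)⁺=0.0000, hold=9.5197 ⇒ V=9.5197 continue | (k=4,j=4): S=216.7098, (K−S)⁺=0.0000, hold=0.0000 ⇒ V=0.0000 continue  boundary S*=88.3400
step 3: (k=3,j=0): S=45.0678, (K−S)⁺=84.9022, hold=81.8261 ⇒ V=84.9022 exercise | (k=3,j=1): S=70.5874, (K−S)⁺=59.3826, hold=56.3066 ⇒ V=59.3826 exercise | (k=3,j=2): S=110.5574, (K−S)⁺=19.4126, hold=25.0409 ⇒ V=25.0409 continue | (k=3,j=3): S=173.1603, (K−S)⁺=0.0000, hold=4.6683 ⇒ V=4.6683 continue  boundary S*=70.5874
step 2: (k=2,j=0): S=56.4023, (K−S)⁺=73.5677, hold=70.4916 ⇒ V=73.5677 exercise | (k=2,j=1): S=88.3400, (K−S)⁺=41.6300, hold=41.2890 ⇒ V=41.6300 exercise | (k=2,j=2): S=138.3624, (K−S)⁺=0.0000, hold=14.5483 ⇒ V=14.5483 continue  boundary S*=88.3400
step 1: (k=1,j=0): S=70.5874, (K−S)⁺=59.3826, hold=56.3066 ⇒ V=59.3826 exercise | (k=1,j=1): S=110.5574, (K−S)⁺=19.4126, hold=27.4845 ⇒ V=27.4845 continue  boundary S*=70.5874
step 0: (k=0,j=0): S=88.3400, (K−S)⁺=41.6300, hold=42.4764 ⇒ V=42.4764 continue  boundary S*=-

price = 42.4764
boundary = - 70.5874 88.3400 70.5874 88.3400
tree:
42.4764
59.3826 27.4845
73.5677 41.6300 14.5483
84.9022 59.3826 25.0409 4.6683
93.9589 73.5677 41.6300 9.5197 0.0000
101.1956 84.9022 59.3826 19.4126 0.0000 0.0000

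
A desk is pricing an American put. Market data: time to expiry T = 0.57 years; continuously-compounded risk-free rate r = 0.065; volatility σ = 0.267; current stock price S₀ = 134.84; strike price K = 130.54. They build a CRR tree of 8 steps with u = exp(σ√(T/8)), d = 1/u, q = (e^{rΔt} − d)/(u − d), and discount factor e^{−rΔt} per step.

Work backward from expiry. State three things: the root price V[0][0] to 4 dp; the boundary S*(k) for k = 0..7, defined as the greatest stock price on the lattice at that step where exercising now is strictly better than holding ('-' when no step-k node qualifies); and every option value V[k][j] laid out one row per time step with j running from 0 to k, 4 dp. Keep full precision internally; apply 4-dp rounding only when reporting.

params: Δt=0.07125 u=1.07387 d=0.93121 q=0.51473 e^(-rΔt)=0.99538
t_8 payoffs: 54.2964 42.6161 29.1463 13.6130 0.0000 0.0000 0.0000 0.0000 0.0000
t_7: node(7,0) S=81.8757 payoff=48.6643 vs cont=48.0611 → 48.6643 [stop]  node(7,1) S=94.4189 payoff=36.1211 vs cont=35.5179 → 36.1211 [stop]  node(7,2) S=108.8837 payoff=21.6563 vs cont=21.0531 → 21.6563 [stop]  node(7,3) S=125.5645 payoff=4.9755 vs cont=6.5755 → 6.5755 [wait]  node(7,4) S=144.8007 payoff=0.0000 vs cont=0.0000 → 0.0000 [wait]  node(7,5) S=166.9839 payoff=0.0000 vs cont=0.0000 → 0.0000 [wait]  node(7,6) S=192.5655 payoff=0.0000 vs cont=0.0000 → 0.0000 [wait]  node(7,7) S=222.0662 payoff=0.0000 vs cont=0.0000 → 0.0000 [wait]  ⇒ S*(7)=108.8837
t_6: node(6,0) S=87.9239 payoff=42.6161 vs cont=42.0129 → 42.6161 [stop]  node(6,1) S=101.3937 payoff=29.1463 vs cont=28.5431 → 29.1463 [stop]  node(6,2) S=116.9270 payoff=13.6130 vs cont=13.8296 → 13.8296 [wait]  node(6,3) S=134.8400 payoff=0.0000 vs cont=3.1761 → 3.1761 [wait]  node(6,4) S=155.4972 payoff=0.0000 vs cont=0.0000 → 0.0000 [wait]  node(6,5) S=179.3191 payoff=0.0000 vs cont=0.0000 → 0.0000 [wait]  node(6,6) S=206.7904 payoff=0.0000 vs cont=0.0000 → 0.0000 [wait]  ⇒ S*(6)=101.3937
t_5: node(5,0) S=94.4189 payoff=36.1211 vs cont=35.5179 → 36.1211 [stop]  node(5,1) S=108.8837 payoff=21.6563 vs cont=21.1641 → 21.6563 [stop]  node(5,2) S=125.5645 payoff=4.9755 vs cont=8.3074 → 8.3074 [wait]  node(5,3) S=144.8007 payoff=0.0000 vs cont=1.5342 → 1.5342 [wait]  node(5,4) S=166.9839 payoff=0.0000 vs cont=0.0000 → 0.0000 [wait]  node(5,5) S=192.5655 payoff=0.0000 vs cont=0.0000 → 0.0000 [wait]  ⇒ S*(5)=108.8837
t_4: node(4,0) S=101.3937 payoff=29.1463 vs cont=28.5431 → 29.1463 [stop]  node(4,1) S=116.9270 payoff=13.6130 vs cont=14.7169 → 14.7169 [wait]  node(4,2) S=134.8400 payoff=0.0000 vs cont=4.7987 → 4.7987 [wait]  node(4,3) S=155.4972 payoff=0.0000 vs cont=0.7410 → 0.7410 [wait]  node(4,4) S=179.3191 payoff=0.0000 vs cont=0.0000 → 0.0000 [wait]  ⇒ S*(4)=101.3937
t_3: node(3,0) S=108.8837 payoff=21.6563 vs cont=21.6187 → 21.6563 [stop]  node(3,1) S=125.5645 payoff=4.9755 vs cont=9.5673 → 9.5673 [wait]  node(3,2) S=144.8007 payoff=0.0000 vs cont=2.6976 → 2.6976 [wait]  node(3,3) S=166.9839 payoff=0.0000 vs cont=0.3579 → 0.3579 [wait]  ⇒ S*(3)=108.8837
t_2: node(2,0) S=116.9270 payoff=13.6130 vs cont=15.3624 → 15.3624 [wait]  node(2,1) S=134.8400 payoff=0.0000 vs cont=6.0034 → 6.0034 [wait]  node(2,2) S=155.4972 payoff=0.0000 vs cont=1.4864 → 1.4864 [wait]  ⇒ S*(2)=-
t_1: node(1,0) S=125.5645 payoff=4.9755 vs cont=10.4963 → 10.4963 [wait]  node(1,1) S=144.8007 payoff=0.0000 vs cont=3.6614 → 3.6614 [wait]  ⇒ S*(1)=-
t_0: node(0,0) S=134.8400 payoff=0.0000 vs cont=6.9459 → 6.9459 [wait]  ⇒ S*(0)=-

price = 6.9459
boundary = - - - 108.8837 101.3937 108.8837 101.3937 108.8837
tree:
6.9459
10.4963 3.6614
15.3624 6.0034 1.4864
21.6563 9.5673 2.6976 0.3579
29.1463 14.7169 4.7987 0.7410 0.0000
36.1211 21.6563 8.3074 1.5342 0.0000 0.0000
42.6161 29.1463 13.8296 3.1761 0.0000 0.0000 0.0000
48.6643 36.1211 21.6563 6.5755 0.0000 0.0000 0.0000 0.0000
54.2964 42.6161 29.1463 13.6130 0.0000 0.0000 0.0000 0.0000 0.0000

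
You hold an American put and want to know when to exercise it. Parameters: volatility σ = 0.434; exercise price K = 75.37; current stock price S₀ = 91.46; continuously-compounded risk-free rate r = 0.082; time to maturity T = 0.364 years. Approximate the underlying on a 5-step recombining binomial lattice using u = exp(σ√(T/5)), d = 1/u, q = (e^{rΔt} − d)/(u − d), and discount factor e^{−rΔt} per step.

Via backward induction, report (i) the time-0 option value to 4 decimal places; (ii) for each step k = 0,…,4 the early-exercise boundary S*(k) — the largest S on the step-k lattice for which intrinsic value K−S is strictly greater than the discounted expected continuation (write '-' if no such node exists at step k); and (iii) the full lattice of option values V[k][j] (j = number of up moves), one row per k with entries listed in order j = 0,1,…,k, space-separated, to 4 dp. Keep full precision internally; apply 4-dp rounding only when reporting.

params: Δt=0.07280 u=1.12423 d=0.88950 q=0.49627 e^(-rΔt)=0.99405
t_5 payoffs: 24.4425 11.0029 0.0000 0.0000 0.0000 0.0000
t_4: node(4,0) S=57.2543 payoff=18.1157 vs cont=17.6671 → 18.1157 [stop]  node(4,1) S=72.3635 payoff=3.0065 vs cont=5.5095 → 5.5095 [wait]  node(4,2) S=91.4600 payoff=0.0000 vs cont=0.0000 → 0.0000 [wait]  node(4,3) S=115.5960 payoff=0.0000 vs cont=0.0000 → 0.0000 [wait]  node(4,4) S=146.1013 payoff=0.0000 vs cont=0.0000 → 0.0000 [wait]  ⇒ S*(4)=57.2543
t_3: node(3,0) S=64.3671 payoff=11.0029 vs cont=11.7891 → 11.7891 [wait]  node(3,1) S=81.3534 payoff=0.0000 vs cont=2.7588 → 2.7588 [wait]  node(3,2) S=102.8222 payoff=0.0000 vs cont=0.0000 → 0.0000 [wait]  node(3,3) S=129.9566 payoff=0.0000 vs cont=0.0000 → 0.0000 [wait]  ⇒ S*(3)=-
t_2: node(2,0) S=72.3635 payoff=3.0065 vs cont=7.2642 → 7.2642 [wait]  node(2,1) S=91.4600 payoff=0.0000 vs cont=1.3814 → 1.3814 [wait]  node(2,2) S=115.5960 payoff=0.0000 vs cont=0.0000 → 0.0000 [wait]  ⇒ S*(2)=-
t_1: node(1,0) S=81.3534 payoff=0.0000 vs cont=4.3189 → 4.3189 [wait]  node(1,1) S=102.8222 payoff=0.0000 vs cont=0.6917 → 0.6917 [wait]  ⇒ S*(1)=-
t_0: node(0,0) S=91.4600 payoff=0.0000 vs cont=2.5039 → 2.5039 [wait]  ⇒ S*(0)=-

price = 2.5039
boundary = - - - - 57.2543
tree:
2.5039
4.3189 0.6917
7.2642 1.3814 0.0000
11.7891 2.7588 0.0000 0.0000
18.1157 5.5095 0.0000 0.0000 0.0000
24.4425 11.0029 0.0000 0.0000 0.0000 0.0000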